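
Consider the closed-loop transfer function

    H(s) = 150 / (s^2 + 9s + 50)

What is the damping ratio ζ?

ζ ≈ 0.6364

Compare the denominator to the standard form s^2 + 2ζωₙs + ωₙ².
ωₙ² = 50, so ωₙ = √50 ≈ 7.071 rad/s.
2ζωₙ = 9, so ζ = 9/(2·√50) ≈ 0.6364.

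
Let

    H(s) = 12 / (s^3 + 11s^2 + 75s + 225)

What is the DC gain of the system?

Set s = 0: H(0) = (12) / (225) = 4/75.

H(0) = 4/75 ≈ 0.05333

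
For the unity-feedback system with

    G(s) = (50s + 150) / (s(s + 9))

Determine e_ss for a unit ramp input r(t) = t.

e_ss = 0.06000

G(s) has one pole at the origin.
This is a Type 1 system. Kv = lim_{s→0} s·G(s) = 150/9 = 50/3.
e_ss = 1/Kv = 1/(50/3) = 3/50 ≈ 0.06000.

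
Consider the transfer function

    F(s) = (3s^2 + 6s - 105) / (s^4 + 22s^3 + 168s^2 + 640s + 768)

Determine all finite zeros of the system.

Set the numerator to zero: 3s^2 + 6s - 105 = 0, i.e. 3·(s^2 + 2s - 35) = 0.
Factoring: (s + 7)(s - 5) = 0.

s = -7, 5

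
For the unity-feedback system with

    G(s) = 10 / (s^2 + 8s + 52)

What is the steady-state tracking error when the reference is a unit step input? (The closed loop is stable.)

G(s) has no poles at the origin.
This is a Type 0 system. Kp = lim_{s→0} G(s) = 10/52 = 5/26.
e_ss = 1/(1 + Kp) = 1/(1 + 5/26) = 26/31 ≈ 0.8387.

e_ss = 0.8387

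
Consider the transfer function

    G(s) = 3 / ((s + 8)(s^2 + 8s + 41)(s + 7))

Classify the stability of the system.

The poles can be read from the denominator factors: s = -8, -4 ± 5j, -7.
Since all poles lie strictly in the left half-plane, the system is stable.

stable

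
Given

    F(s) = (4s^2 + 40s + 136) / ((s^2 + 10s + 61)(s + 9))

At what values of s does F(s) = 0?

Set the numerator to zero: 4s^2 + 40s + 136 = 0, i.e. 4·(s^2 + 10s + 34) = 0.
Factoring: (s^2 + 10s + 34) = 0.

s = -5 ± 3j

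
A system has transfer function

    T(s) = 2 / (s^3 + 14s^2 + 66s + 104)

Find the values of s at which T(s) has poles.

The poles are the roots of the denominator s^3 + 14s^2 + 66s + 104 = 0.
Trying s = -4: the polynomial evaluates to 0, so (s + 4) is a factor.
Dividing out leaves s^2 + 10s + 26 = 0.
The quadratic formula then gives s = -5 ± 1j.

s = -5 ± j, -4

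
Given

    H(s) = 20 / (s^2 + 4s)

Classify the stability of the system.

marginally stable

The denominator s^2 + 4s factors as s(s + 4), giving poles at s = 0, -4.
Since the simple pole(s) at s = 0 lie on the jω-axis with none in the right half-plane, the system is marginally stable.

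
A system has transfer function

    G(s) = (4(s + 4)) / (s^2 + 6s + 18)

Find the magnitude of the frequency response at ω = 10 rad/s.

|G(j10)| ≈ 0.4240

Substitute s = j10: numerator = 16 + j40, denominator = -82 + j60.
|G(j10)| = |16 + j40| / |-82 + j60| = 43.081 / 101.61 ≈ 0.4240.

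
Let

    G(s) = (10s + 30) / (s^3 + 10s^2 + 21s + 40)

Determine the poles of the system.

The poles are the roots of the denominator s^3 + 10s^2 + 21s + 40 = 0.
Trying s = -8: the polynomial evaluates to 0, so (s + 8) is a factor.
Dividing out leaves s^2 + 2s + 5 = 0.
The quadratic formula then gives s = -1 ± 2j.

s = -1 ± 2j, -8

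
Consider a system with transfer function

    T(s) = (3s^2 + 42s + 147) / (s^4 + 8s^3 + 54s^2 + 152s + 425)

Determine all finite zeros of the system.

Set the numerator to zero: 3s^2 + 42s + 147 = 0, i.e. 3·(s^2 + 14s + 49) = 0.
Factoring: (s + 7)^2 = 0.

s = -7, -7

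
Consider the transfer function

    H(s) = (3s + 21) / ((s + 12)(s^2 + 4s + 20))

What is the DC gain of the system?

H(0) = 7/80 ≈ 0.08750

Set s = 0: H(0) = (21) / (240) = 7/80.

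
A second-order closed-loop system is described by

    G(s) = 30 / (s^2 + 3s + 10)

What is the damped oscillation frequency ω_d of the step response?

ω_d ≈ 2.784 rad/s

Comparing s^2 + 3s + 10 to s^2 + 2ζωₙs + ωₙ²: ωₙ = √10 ≈ 3.162 rad/s and ζ = 3/(2·√10) ≈ 0.4743.
ζωₙ = 3/2 = 1.5, so ω_d = ωₙ√(1−ζ²) = √(ωₙ² − (ζωₙ)²) = √(10 − 1.5²) = √7.75 ≈ 2.784 rad/s.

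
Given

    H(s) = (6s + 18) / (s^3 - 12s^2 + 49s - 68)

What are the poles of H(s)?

The poles are the roots of the denominator s^3 - 12s^2 + 49s - 68 = 0.
Trying s = 4: the polynomial evaluates to 0, so (s - 4) is a factor.
Dividing out leaves s^2 - 8s + 17 = 0.
The quadratic formula then gives s = 4 ± 1j.

s = 4 + j, 4 - j, 4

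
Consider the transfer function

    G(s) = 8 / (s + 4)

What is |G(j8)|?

|G(j8)| ≈ 0.8944

Substitute s = j8: numerator = 8, denominator = 4 + j8.
|G(j8)| = |8| / |4 + j8| = 8 / 8.9443 ≈ 0.8944.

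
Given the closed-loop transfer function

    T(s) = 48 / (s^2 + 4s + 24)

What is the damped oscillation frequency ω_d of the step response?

Comparing s^2 + 4s + 24 to s^2 + 2ζωₙs + ωₙ²: ωₙ = √24 ≈ 4.899 rad/s and ζ = 4/(2·√24) ≈ 0.4082.
ζωₙ = 4/2 = 2, so ω_d = ωₙ√(1−ζ²) = √(ωₙ² − (ζωₙ)²) = √(24 − 2²) = √20 ≈ 4.472 rad/s.

ω_d ≈ 4.472 rad/s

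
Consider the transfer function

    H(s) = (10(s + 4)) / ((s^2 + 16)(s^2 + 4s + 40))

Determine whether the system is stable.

The poles can be read from the denominator factors: s = ±4j, -2 ± 6j.
Since the simple pole(s) at s = ±4j lie on the jω-axis with none in the right half-plane, the system is marginally stable.

marginally stable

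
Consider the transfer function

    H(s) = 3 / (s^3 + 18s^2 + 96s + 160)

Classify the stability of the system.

stable

The denominator s^3 + 18s^2 + 96s + 160 factors as (s + 4)^2(s + 10), giving poles at s = -4, -4, -10.
Since all poles lie strictly in the left half-plane, the system is stable.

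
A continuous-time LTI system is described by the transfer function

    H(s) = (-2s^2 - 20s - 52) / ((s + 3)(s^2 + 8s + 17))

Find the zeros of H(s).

Set the numerator to zero: -2s^2 - 20s - 52 = 0, i.e. -2·(s^2 + 10s + 26) = 0.
Factoring: (s^2 + 10s + 26) = 0.

s = -5 ± j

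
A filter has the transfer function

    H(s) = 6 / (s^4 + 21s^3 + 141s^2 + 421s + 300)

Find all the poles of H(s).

The poles are the roots of the denominator s^4 + 21s^3 + 141s^2 + 421s + 300 = 0.
Trying s = -12: the polynomial evaluates to 0, so (s + 12) is a factor.
Dividing out leaves s^3 + 9s^2 + 33s + 25 = 0.
This factors further as (s^2 + 8s + 25)(s + 1) = 0.

s = -4 ± 3j, -12, -1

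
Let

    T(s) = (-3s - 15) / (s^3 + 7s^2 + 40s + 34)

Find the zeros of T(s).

s = -5

Set the numerator to zero: -3s - 15 = 0, i.e. -3·(s + 5) = 0.
So s = -5.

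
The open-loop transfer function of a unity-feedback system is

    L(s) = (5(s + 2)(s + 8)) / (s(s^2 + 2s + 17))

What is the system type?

Type 1

The denominator has 1 factor of s at the origin (free integrator), so this is a Type 1 system.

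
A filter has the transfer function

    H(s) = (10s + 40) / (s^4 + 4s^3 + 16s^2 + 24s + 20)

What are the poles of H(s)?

s = -1 + 3j, -1 - 3j, -1 + j, -1 - j

The poles are the roots of the denominator s^4 + 4s^3 + 16s^2 + 24s + 20 = 0.
No real roots exist; factor into two real quadratics: (s^2 + 2s + 10)(s^2 + 2s + 2) = 0.
Each quadratic gives a conjugate pair via the quadratic formula.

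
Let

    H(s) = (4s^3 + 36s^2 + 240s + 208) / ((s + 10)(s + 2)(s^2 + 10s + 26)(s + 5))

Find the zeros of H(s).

s = -1, -4 + 6j, -4 - 6j

Set the numerator to zero: 4s^3 + 36s^2 + 240s + 208 = 0, i.e. 4·(s^3 + 9s^2 + 60s + 52) = 0.
Factoring: (s + 1)(s^2 + 8s + 52) = 0.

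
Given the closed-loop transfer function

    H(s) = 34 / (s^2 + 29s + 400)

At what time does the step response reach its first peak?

t_p ≈ 0.2281 s

Comparing s^2 + 29s + 400 to s^2 + 2ζωₙs + ωₙ²: ωₙ = 20 rad/s and ζ = 29/(2·20) = 0.725.
ζωₙ = 29/2 = 14.5, so ω_d = ωₙ√(1−ζ²) = √(ωₙ² − (ζωₙ)²) = √(400 − 14.5²) = √189.75 ≈ 13.77 rad/s.
t_p = π/ω_d = π/13.77 ≈ 0.2281 s.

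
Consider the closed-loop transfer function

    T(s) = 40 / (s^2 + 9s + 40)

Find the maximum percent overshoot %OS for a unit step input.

%OS ≈ 4.15%

Comparing s^2 + 9s + 40 to s^2 + 2ζωₙs + ωₙ²: ωₙ = √40 ≈ 6.325 rad/s and ζ = 9/(2·√40) ≈ 0.7115.
%OS = 100·exp(−πζ/√(1−ζ²)) = 100·exp(−π·0.7115/√(1−0.7115²)) ≈ 4.15%.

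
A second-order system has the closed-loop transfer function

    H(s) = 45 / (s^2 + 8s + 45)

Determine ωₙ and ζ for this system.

Compare the denominator to the standard form s^2 + 2ζωₙs + ωₙ².
ωₙ² = 45, so ωₙ = √45 ≈ 6.708 rad/s.
2ζωₙ = 8, so ζ = 8/(2·√45) ≈ 0.5963.

ωₙ ≈ 6.708 rad/s, ζ ≈ 0.5963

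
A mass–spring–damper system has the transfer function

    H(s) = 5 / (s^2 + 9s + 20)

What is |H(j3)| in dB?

Substitute s = j3: numerator = 5, denominator = 11 + j27.
|H(j3)| = |5| / |11 + j27| = 5 / 29.155 ≈ 0.1715.
In decibels: 20·log₁₀(0.1715) ≈ -15.3 dB.

|H(j3)|_dB ≈ -15.3 dB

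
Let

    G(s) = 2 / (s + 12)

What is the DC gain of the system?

G(0) = 1/6 ≈ 0.1667

Set s = 0: G(0) = (2) / (12) = 1/6.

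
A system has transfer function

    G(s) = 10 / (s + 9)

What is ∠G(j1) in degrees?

At s = j1: numerator = 10, denominator = 9 + j1.
∠G = ∠num − ∠den = 0° − (6.3402°) = -6.340°.

∠G(j1) ≈ -6.340°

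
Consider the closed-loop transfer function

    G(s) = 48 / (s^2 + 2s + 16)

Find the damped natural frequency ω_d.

Comparing s^2 + 2s + 16 to s^2 + 2ζωₙs + ωₙ²: ωₙ = 4 rad/s and ζ = 2/(2·4) = 0.25.
ζωₙ = 2/2 = 1, so ω_d = ωₙ√(1−ζ²) = √(ωₙ² − (ζωₙ)²) = √(16 − 1²) = √15 ≈ 3.873 rad/s.

ω_d ≈ 3.873 rad/s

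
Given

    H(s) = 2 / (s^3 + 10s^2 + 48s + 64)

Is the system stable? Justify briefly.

stable

The denominator s^3 + 10s^2 + 48s + 64 factors as (s + 2)(s^2 + 8s + 32), giving poles at s = -2, -4 ± 4j.
Since all poles lie strictly in the left half-plane, the system is stable.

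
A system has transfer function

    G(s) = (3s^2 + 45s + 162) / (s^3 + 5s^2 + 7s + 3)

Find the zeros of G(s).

s = -9, -6

Set the numerator to zero: 3s^2 + 45s + 162 = 0, i.e. 3·(s^2 + 15s + 54) = 0.
Factoring: (s + 9)(s + 6) = 0.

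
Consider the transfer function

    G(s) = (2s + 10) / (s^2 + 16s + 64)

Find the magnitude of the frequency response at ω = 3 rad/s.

|G(j3)| ≈ 0.1598

Substitute s = j3: numerator = 10 + j6, denominator = 55 + j48.
|G(j3)| = |10 + j6| / |55 + j48| = 11.662 / 73 ≈ 0.1598.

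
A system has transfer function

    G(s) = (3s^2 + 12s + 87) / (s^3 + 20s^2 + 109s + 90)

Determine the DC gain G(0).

G(0) = 29/30 ≈ 0.9667

Set s = 0: G(0) = (87) / (90) = 29/30.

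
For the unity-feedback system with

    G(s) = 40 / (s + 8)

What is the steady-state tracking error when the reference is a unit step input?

G(s) has no poles at the origin.
This is a Type 0 system. Kp = lim_{s→0} G(s) = 40/8 = 5.
e_ss = 1/(1 + Kp) = 1/(1 + 5) = 1/6 ≈ 0.1667.

e_ss = 0.1667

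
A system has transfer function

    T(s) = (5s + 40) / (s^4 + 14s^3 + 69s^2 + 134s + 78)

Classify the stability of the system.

stable

The denominator s^4 + 14s^3 + 69s^2 + 134s + 78 factors as (s^2 + 10s + 26)(s + 1)(s + 3), giving poles at s = -5 ± j, -1, -3.
Since all poles lie strictly in the left half-plane, the system is stable.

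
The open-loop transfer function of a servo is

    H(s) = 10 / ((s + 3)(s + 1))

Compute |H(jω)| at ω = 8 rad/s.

Substitute s = j8: numerator = 10, denominator = -61 + j32.
|H(j8)| = |10| / |-61 + j32| = 10 / 68.884 ≈ 0.1452.

|H(j8)| ≈ 0.1452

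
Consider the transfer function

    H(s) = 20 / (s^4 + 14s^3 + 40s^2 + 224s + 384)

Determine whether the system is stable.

The denominator s^4 + 14s^3 + 40s^2 + 224s + 384 factors as (s^2 + 16)(s + 2)(s + 12), giving poles at s = 4j, -4j, -2, -12.
Since the simple pole(s) at s = ±4j lie on the jω-axis with none in the right half-plane, the system is marginally stable.

marginally stable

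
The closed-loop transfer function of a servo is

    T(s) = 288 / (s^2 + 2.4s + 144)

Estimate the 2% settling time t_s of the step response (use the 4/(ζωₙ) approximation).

t_s ≈ 3.333 s

Comparing s^2 + 2.4s + 144 to s^2 + 2ζωₙs + ωₙ²: ωₙ = 12 rad/s and ζ = 2.4/(2·12) = 0.1.
ζωₙ = 2.4/2 = 1.2, so t_s ≈ 4/(ζωₙ) = 4/1.2 ≈ 3.333 s.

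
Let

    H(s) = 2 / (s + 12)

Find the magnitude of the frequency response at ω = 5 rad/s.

Substitute s = j5: numerator = 2, denominator = 12 + j5.
|H(j5)| = |2| / |12 + j5| = 2 / 13 ≈ 0.1538.

|H(j5)| ≈ 0.1538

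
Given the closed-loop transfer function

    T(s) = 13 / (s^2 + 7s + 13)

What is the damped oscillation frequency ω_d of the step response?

Comparing s^2 + 7s + 13 to s^2 + 2ζωₙs + ωₙ²: ωₙ = √13 ≈ 3.606 rad/s and ζ = 7/(2·√13) ≈ 0.9707.
ζωₙ = 7/2 = 3.5, so ω_d = ωₙ√(1−ζ²) = √(ωₙ² − (ζωₙ)²) = √(13 − 3.5²) = √0.75 ≈ 0.8660 rad/s.

ω_d ≈ 0.8660 rad/s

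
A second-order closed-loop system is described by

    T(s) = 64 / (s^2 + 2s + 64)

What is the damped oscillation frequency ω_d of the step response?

Comparing s^2 + 2s + 64 to s^2 + 2ζωₙs + ωₙ²: ωₙ = 8 rad/s and ζ = 2/(2·8) = 0.125.
ζωₙ = 2/2 = 1, so ω_d = ωₙ√(1−ζ²) = √(ωₙ² − (ζωₙ)²) = √(64 − 1²) = √63 ≈ 7.937 rad/s.

ω_d ≈ 7.937 rad/s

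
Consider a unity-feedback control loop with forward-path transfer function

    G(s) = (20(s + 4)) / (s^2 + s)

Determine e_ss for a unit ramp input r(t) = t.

e_ss = 0.01250

G(s) has one pole at the origin.
This is a Type 1 system. Kv = lim_{s→0} s·G(s) = 80/1.
e_ss = 1/Kv = 1/(80) = 1/80 ≈ 0.01250.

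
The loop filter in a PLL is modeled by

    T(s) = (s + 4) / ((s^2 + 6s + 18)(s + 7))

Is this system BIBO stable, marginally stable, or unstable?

stable

The poles can be read from the denominator factors: s = -3 ± 3j, -7.
Since all poles lie strictly in the left half-plane, the system is stable.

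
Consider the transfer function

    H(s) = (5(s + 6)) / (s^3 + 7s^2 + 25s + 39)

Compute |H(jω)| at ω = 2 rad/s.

|H(j2)| ≈ 0.7284

Substitute s = j2: numerator = 30 + j10, denominator = 11 + j42.
|H(j2)| = |30 + j10| / |11 + j42| = 31.623 / 43.417 ≈ 0.7284.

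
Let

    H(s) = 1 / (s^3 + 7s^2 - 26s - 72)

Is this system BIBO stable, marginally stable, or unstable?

The denominator s^3 + 7s^2 - 26s - 72 factors as (s + 9)(s + 2)(s - 4), giving poles at s = -9, -2, 4.
Since the pole(s) at s = 4 lie in the right half-plane, the system is unstable.

unstable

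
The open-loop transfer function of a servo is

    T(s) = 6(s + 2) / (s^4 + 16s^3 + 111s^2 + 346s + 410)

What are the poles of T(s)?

The poles are the roots of the denominator s^4 + 16s^3 + 111s^2 + 346s + 410 = 0.
No real roots exist; factor into two real quadratics: (s^2 + 6s + 10)(s^2 + 10s + 41) = 0.
Each quadratic gives a conjugate pair via the quadratic formula.

s = -3 ± j, -5 ± 4j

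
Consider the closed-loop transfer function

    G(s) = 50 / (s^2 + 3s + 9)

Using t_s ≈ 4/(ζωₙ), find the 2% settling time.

t_s ≈ 2.667 s

Comparing s^2 + 3s + 9 to s^2 + 2ζωₙs + ωₙ²: ωₙ = 3 rad/s and ζ = 3/(2·3) = 0.5.
ζωₙ = 3/2 = 1.5, so t_s ≈ 4/(ζωₙ) = 4/1.5 ≈ 2.667 s.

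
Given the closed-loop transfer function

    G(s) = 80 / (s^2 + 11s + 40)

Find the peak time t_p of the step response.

Comparing s^2 + 11s + 40 to s^2 + 2ζωₙs + ωₙ²: ωₙ = √40 ≈ 6.325 rad/s and ζ = 11/(2·√40) ≈ 0.8696.
ζωₙ = 11/2 = 5.5, so ω_d = ωₙ√(1−ζ²) = √(ωₙ² − (ζωₙ)²) = √(40 − 5.5²) = √9.75 ≈ 3.122 rad/s.
t_p = π/ω_d = π/3.122 ≈ 1.006 s.

t_p ≈ 1.006 s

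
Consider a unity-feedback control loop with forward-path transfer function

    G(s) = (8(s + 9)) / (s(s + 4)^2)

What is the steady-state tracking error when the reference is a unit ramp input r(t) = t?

G(s) has one pole at the origin.
This is a Type 1 system. Kv = lim_{s→0} s·G(s) = 72/16 = 9/2.
e_ss = 1/Kv = 1/(9/2) = 2/9 ≈ 0.2222.

e_ss = 0.2222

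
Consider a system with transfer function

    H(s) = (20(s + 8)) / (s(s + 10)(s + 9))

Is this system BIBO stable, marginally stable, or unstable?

marginally stable

The poles can be read from the denominator factors: s = 0, -10, -9.
Since the simple pole(s) at s = 0 lie on the jω-axis with none in the right half-plane, the system is marginally stable.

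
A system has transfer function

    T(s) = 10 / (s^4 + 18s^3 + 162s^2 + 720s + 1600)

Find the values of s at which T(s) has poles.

s = -4 ± 4j, -5 ± 5j

The poles are the roots of the denominator s^4 + 18s^3 + 162s^2 + 720s + 1600 = 0.
No real roots exist; factor into two real quadratics: (s^2 + 8s + 32)(s^2 + 10s + 50) = 0.
Each quadratic gives a conjugate pair via the quadratic formula.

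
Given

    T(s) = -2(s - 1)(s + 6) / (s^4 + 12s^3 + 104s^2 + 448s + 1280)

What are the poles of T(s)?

The poles are the roots of the denominator s^4 + 12s^3 + 104s^2 + 448s + 1280 = 0.
No real roots exist; factor into two real quadratics: (s^2 + 8s + 32)(s^2 + 4s + 40) = 0.
Each quadratic gives a conjugate pair via the quadratic formula.

s = -4 + 4j, -4 - 4j, -2 + 6j, -2 - 6j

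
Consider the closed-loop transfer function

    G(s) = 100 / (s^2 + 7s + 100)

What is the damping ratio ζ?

ζ = 0.35

Compare the denominator to the standard form s^2 + 2ζωₙs + ωₙ².
ωₙ² = 100, so ωₙ = 10 rad/s.
2ζωₙ = 7, so ζ = 7/(2·10) = 0.35.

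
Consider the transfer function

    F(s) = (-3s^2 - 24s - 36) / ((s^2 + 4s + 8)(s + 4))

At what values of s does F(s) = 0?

Set the numerator to zero: -3s^2 - 24s - 36 = 0, i.e. -3·(s^2 + 8s + 12) = 0.
Factoring: (s + 2)(s + 6) = 0.

s = -2, -6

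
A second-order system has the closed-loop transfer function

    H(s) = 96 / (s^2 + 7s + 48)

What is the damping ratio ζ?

Compare the denominator to the standard form s^2 + 2ζωₙs + ωₙ².
ωₙ² = 48, so ωₙ = √48 ≈ 6.928 rad/s.
2ζωₙ = 7, so ζ = 7/(2·√48) ≈ 0.5052.
With ζ = 0.5052 the response is underdamped.

ζ ≈ 0.5052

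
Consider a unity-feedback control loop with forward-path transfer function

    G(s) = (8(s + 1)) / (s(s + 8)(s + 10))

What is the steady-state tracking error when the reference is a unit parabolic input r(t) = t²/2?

G(s) has one pole at the origin.
This is a Type 1 system; Ka = lim_{s→0} s^2·G(s) = 0, so the steady-state error for a parabola input is infinite.

e_ss = ∞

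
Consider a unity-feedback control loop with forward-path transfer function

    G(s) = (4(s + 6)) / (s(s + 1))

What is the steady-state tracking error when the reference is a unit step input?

G(s) has one pole at the origin.
This is a Type 1 system; for a step input the steady-state error is zero.

e_ss = 0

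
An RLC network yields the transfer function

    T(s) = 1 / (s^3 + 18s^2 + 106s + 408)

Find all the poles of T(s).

The poles are the roots of the denominator s^3 + 18s^2 + 106s + 408 = 0.
Trying s = -12: the polynomial evaluates to 0, so (s + 12) is a factor.
Dividing out leaves s^2 + 6s + 34 = 0.
The quadratic formula then gives s = -3 ± 5j.

s = -3 + 5j, -3 - 5j, -12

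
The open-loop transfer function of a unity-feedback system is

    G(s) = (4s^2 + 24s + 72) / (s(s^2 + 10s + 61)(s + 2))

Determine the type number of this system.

The denominator has 1 factor of s at the origin (free integrator), so this is a Type 1 system.

Type 1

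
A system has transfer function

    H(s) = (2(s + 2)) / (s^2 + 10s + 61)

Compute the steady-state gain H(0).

H(0) = 4/61 ≈ 0.06557

At s = 0 each factor (s + a) contributes a and each (s^2 + bs + c) contributes c.
H(0) = 2·(2) / ((61)) = 4/61 = 4/61.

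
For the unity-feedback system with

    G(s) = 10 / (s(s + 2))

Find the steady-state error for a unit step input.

G(s) has one pole at the origin.
This is a Type 1 system; for a step input the steady-state error is zero.

e_ss = 0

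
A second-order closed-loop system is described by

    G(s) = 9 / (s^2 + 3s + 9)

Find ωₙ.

Compare the denominator to the standard form s^2 + 2ζωₙs + ωₙ².
ωₙ² = 9, so ωₙ = 3 rad/s.

ωₙ = 3 rad/s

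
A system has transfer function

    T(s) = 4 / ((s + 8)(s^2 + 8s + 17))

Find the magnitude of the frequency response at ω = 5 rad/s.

|T(j5)| ≈ 0.01039

Substitute s = j5: numerator = 4, denominator = -264 + j280.
|T(j5)| = |4| / |-264 + j280| = 4 / 384.83 ≈ 0.01039.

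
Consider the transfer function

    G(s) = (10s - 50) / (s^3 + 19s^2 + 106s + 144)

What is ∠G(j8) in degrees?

At s = j8: numerator = -50 + j80, denominator = -1072 + j336.
∠G = ∠num − ∠den = 122.01° − (162.60°) = -40.59°.

∠G(j8) ≈ -40.59°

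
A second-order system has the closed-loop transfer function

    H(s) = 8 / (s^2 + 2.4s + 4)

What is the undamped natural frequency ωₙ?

ωₙ = 2 rad/s

Compare the denominator to the standard form s^2 + 2ζωₙs + ωₙ².
ωₙ² = 4, so ωₙ = 2 rad/s.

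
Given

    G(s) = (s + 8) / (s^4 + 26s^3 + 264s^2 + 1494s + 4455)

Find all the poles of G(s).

The poles are the roots of the denominator s^4 + 26s^3 + 264s^2 + 1494s + 4455 = 0.
Trying s = -11: the polynomial evaluates to 0, so (s + 11) is a factor.
Dividing out leaves s^3 + 15s^2 + 99s + 405 = 0.
This factors further as (s^2 + 6s + 45)(s + 9) = 0.

s = -3 + 6j, -3 - 6j, -11, -9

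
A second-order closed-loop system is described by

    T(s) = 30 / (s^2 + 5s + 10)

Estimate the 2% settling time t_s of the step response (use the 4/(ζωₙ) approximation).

Comparing s^2 + 5s + 10 to s^2 + 2ζωₙs + ωₙ²: ωₙ = √10 ≈ 3.162 rad/s and ζ = 5/(2·√10) ≈ 0.7906.
ζωₙ = 5/2 = 2.5, so t_s ≈ 4/(ζωₙ) = 4/2.5 = 1.600 s.

t_s ≈ 1.600 s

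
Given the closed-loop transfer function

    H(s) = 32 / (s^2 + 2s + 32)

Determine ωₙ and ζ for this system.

ωₙ ≈ 5.657 rad/s, ζ ≈ 0.1768

Compare the denominator to the standard form s^2 + 2ζωₙs + ωₙ².
ωₙ² = 32, so ωₙ = √32 ≈ 5.657 rad/s.
2ζωₙ = 2, so ζ = 2/(2·√32) ≈ 0.1768.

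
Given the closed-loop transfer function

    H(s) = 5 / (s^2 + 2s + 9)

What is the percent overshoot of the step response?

%OS ≈ 32.9%

Comparing s^2 + 2s + 9 to s^2 + 2ζωₙs + ωₙ²: ωₙ = 3 rad/s and ζ = 2/(2·3) ≈ 0.3333.
%OS = 100·exp(−πζ/√(1−ζ²)) = 100·exp(−π·0.3333/√(1−0.3333²)) ≈ 32.9%.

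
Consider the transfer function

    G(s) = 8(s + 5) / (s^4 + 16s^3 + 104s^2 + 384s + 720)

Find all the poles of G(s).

The poles are the roots of the denominator s^4 + 16s^3 + 104s^2 + 384s + 720 = 0.
Trying s = -6: the polynomial evaluates to 0, so (s + 6) is a factor.
Dividing out leaves s^3 + 10s^2 + 44s + 120 = 0.
This factors further as (s^2 + 4s + 20)(s + 6) = 0.

s = -2 + 4j, -2 - 4j, -6, -6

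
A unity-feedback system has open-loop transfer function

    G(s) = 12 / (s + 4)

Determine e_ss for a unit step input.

e_ss = 0.2500

G(s) has no poles at the origin.
This is a Type 0 system. Kp = lim_{s→0} G(s) = 12/4 = 3.
e_ss = 1/(1 + Kp) = 1/(1 + 3) = 1/4 ≈ 0.2500.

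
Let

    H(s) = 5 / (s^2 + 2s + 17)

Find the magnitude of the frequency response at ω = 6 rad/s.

|H(j6)| ≈ 0.2225

Substitute s = j6: numerator = 5, denominator = -19 + j12.
|H(j6)| = |5| / |-19 + j12| = 5 / 22.472 ≈ 0.2225.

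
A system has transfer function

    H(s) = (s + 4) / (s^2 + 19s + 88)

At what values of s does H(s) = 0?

Set the numerator to zero: s + 4 = 0.
So s = -4.

s = -4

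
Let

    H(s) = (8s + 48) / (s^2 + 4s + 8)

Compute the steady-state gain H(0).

H(0) = 6

Set s = 0: H(0) = (48) / (8) = 6.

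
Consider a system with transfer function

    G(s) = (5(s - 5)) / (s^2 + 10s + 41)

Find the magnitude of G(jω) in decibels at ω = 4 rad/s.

|G(j4)|_dB ≈ -3.37 dB

Substitute s = j4: numerator = -25 + j20, denominator = 25 + j40.
|G(j4)| = |-25 + j20| / |25 + j40| = 32.016 / 47.170 ≈ 0.6787.
In decibels: 20·log₁₀(0.6787) ≈ -3.37 dB.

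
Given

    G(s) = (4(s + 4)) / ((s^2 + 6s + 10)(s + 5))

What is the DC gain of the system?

At s = 0 each factor (s + a) contributes a and each (s^2 + bs + c) contributes c.
G(0) = 4·(4) / ((10) · (5)) = 16/50 = 8/25.

G(0) = 8/25 ≈ 0.3200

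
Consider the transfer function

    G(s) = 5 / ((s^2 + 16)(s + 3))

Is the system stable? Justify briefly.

The poles can be read from the denominator factors: s = 4j, -4j, -3.
Since the simple pole(s) at s = ±4j lie on the jω-axis with none in the right half-plane, the system is marginally stable.

marginally stable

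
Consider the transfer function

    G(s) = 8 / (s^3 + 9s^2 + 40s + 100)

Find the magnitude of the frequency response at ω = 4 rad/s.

Substitute s = j4: numerator = 8, denominator = -44 + j96.
|G(j4)| = |8| / |-44 + j96| = 8 / 105.60 ≈ 0.07576.

|G(j4)| ≈ 0.07576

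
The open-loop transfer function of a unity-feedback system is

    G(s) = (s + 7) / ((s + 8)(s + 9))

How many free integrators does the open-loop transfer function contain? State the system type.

Type 0

The denominator has no factor of s at the origin — no free integrator — so this is a Type 0 system.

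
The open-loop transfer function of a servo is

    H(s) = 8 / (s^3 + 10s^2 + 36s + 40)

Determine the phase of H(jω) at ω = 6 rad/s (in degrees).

∠H(j6) ≈ 180°

At s = j6: numerator = 8, denominator = -320.
∠H = ∠num − ∠den = 0° − (180°) = -180°, which wraps to 180°.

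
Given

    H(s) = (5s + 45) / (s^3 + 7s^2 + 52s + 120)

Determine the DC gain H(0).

H(0) = 3/8 ≈ 0.3750

Set s = 0: H(0) = (45) / (120) = 3/8.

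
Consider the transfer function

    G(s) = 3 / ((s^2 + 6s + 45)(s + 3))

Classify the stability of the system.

The poles can be read from the denominator factors: s = -3 ± 6j, -3.
Since all poles lie strictly in the left half-plane, the system is stable.

stable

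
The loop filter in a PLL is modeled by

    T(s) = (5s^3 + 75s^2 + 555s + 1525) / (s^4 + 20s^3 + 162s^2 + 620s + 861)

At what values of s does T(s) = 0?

Set the numerator to zero: 5s^3 + 75s^2 + 555s + 1525 = 0, i.e. 5·(s^3 + 15s^2 + 111s + 305) = 0.
Factoring: (s^2 + 10s + 61)(s + 5) = 0.

s = -5 + 6j, -5 - 6j, -5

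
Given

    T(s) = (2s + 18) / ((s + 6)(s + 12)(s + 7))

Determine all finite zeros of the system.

s = -9

Set the numerator to zero: 2s + 18 = 0, i.e. 2·(s + 9) = 0.
So s = -9.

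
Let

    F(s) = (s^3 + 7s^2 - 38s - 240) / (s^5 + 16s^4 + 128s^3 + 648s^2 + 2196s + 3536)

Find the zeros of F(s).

s = -5, 6, -8

Set the numerator to zero: s^3 + 7s^2 - 38s - 240 = 0.
Factoring: (s + 5)(s - 6)(s + 8) = 0.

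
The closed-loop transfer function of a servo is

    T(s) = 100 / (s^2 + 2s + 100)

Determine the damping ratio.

ζ = 0.1

Compare the denominator to the standard form s^2 + 2ζωₙs + ωₙ².
ωₙ² = 100, so ωₙ = 10 rad/s.
2ζωₙ = 2, so ζ = 2/(2·10) = 0.1.
With ζ = 0.1 the response is underdamped.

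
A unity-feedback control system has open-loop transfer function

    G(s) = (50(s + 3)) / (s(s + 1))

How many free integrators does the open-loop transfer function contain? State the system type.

Type 1

The denominator has 1 factor of s at the origin (free integrator), so this is a Type 1 system.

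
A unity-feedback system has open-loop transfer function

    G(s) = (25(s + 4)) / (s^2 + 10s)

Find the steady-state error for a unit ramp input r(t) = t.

G(s) has one pole at the origin.
This is a Type 1 system. Kv = lim_{s→0} s·G(s) = 100/10 = 10.
e_ss = 1/Kv = 1/(10) = 1/10 ≈ 0.1000.

e_ss = 0.1000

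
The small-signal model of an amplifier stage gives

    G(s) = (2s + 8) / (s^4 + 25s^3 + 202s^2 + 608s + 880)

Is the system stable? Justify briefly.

stable

The denominator s^4 + 25s^3 + 202s^2 + 608s + 880 factors as (s + 11)(s^2 + 4s + 8)(s + 10), giving poles at s = -11, -2 + 2j, -2 - 2j, -10.
Since all poles lie strictly in the left half-plane, the system is stable.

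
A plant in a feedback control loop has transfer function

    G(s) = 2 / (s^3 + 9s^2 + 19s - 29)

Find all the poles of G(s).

The poles are the roots of the denominator s^3 + 9s^2 + 19s - 29 = 0.
Trying s = 1: the polynomial evaluates to 0, so (s - 1) is a factor.
Dividing out leaves s^2 + 10s + 29 = 0.
The quadratic formula then gives s = -5 ± 2j.

s = -5 ± 2j, 1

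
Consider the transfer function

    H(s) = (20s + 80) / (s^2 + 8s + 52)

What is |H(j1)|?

|H(j1)| ≈ 1.597

Substitute s = j1: numerator = 80 + j20, denominator = 51 + j8.
|H(j1)| = |80 + j20| / |51 + j8| = 82.462 / 51.624 ≈ 1.597.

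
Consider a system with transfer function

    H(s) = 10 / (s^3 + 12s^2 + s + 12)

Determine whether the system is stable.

marginally stable

The denominator s^3 + 12s^2 + s + 12 factors as (s^2 + 1)(s + 12), giving poles at s = ±j, -12.
Since the simple pole(s) at s = ±j lie on the jω-axis with none in the right half-plane, the system is marginally stable.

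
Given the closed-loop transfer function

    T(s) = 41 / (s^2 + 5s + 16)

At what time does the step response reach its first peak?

t_p ≈ 1.006 s

Comparing s^2 + 5s + 16 to s^2 + 2ζωₙs + ωₙ²: ωₙ = 4 rad/s and ζ = 5/(2·4) = 0.625.
ζωₙ = 5/2 = 2.5, so ω_d = ωₙ√(1−ζ²) = √(ωₙ² − (ζωₙ)²) = √(16 − 2.5²) = √9.75 ≈ 3.122 rad/s.
t_p = π/ω_d = π/3.122 ≈ 1.006 s.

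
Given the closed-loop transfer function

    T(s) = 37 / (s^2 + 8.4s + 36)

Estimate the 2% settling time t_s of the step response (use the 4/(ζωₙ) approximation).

Comparing s^2 + 8.4s + 36 to s^2 + 2ζωₙs + ωₙ²: ωₙ = 6 rad/s and ζ = 8.4/(2·6) = 0.7.
ζωₙ = 8.4/2 = 4.2, so t_s ≈ 4/(ζωₙ) = 4/4.2 ≈ 0.9524 s.

t_s ≈ 0.9524 s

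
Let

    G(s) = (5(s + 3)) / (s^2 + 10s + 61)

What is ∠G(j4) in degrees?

∠G(j4) ≈ 11.50°

At s = j4: numerator = 15 + j20, denominator = 45 + j40.
∠G = ∠num − ∠den = 53.130° − (41.634°) = 11.50°.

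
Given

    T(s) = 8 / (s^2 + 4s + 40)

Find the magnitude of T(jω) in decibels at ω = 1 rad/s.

Substitute s = j1: numerator = 8, denominator = 39 + j4.
|T(j1)| = |8| / |39 + j4| = 8 / 39.205 ≈ 0.2041.
In decibels: 20·log₁₀(0.2041) ≈ -13.8 dB.

|T(j1)|_dB ≈ -13.8 dB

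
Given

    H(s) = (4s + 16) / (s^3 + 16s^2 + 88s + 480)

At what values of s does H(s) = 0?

Set the numerator to zero: 4s + 16 = 0, i.e. 4·(s + 4) = 0.
So s = -4.

s = -4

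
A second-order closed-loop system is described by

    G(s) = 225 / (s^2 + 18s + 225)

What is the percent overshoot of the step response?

%OS ≈ 9.48%

Comparing s^2 + 18s + 225 to s^2 + 2ζωₙs + ωₙ²: ωₙ = 15 rad/s and ζ = 18/(2·15) = 0.6.
%OS = 100·exp(−πζ/√(1−ζ²)) = 100·exp(−π·0.6/√(1−0.6²)) ≈ 9.48%.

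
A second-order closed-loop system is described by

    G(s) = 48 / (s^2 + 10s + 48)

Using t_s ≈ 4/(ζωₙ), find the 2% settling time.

Comparing s^2 + 10s + 48 to s^2 + 2ζωₙs + ωₙ²: ωₙ = √48 ≈ 6.928 rad/s and ζ = 10/(2·√48) ≈ 0.7217.
ζωₙ = 10/2 = 5, so t_s ≈ 4/(ζωₙ) = 4/5 = 0.8000 s.

t_s ≈ 0.8000 s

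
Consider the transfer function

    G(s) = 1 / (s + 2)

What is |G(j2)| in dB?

Substitute s = j2: numerator = 1, denominator = 2 + j2.
|G(j2)| = |1| / |2 + j2| = 1 / 2.8284 ≈ 0.3536.
In decibels: 20·log₁₀(0.3536) ≈ -9.03 dB.

|G(j2)|_dB ≈ -9.03 dB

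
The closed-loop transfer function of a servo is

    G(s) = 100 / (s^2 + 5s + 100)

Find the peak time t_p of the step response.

t_p ≈ 0.3245 s

Comparing s^2 + 5s + 100 to s^2 + 2ζωₙs + ωₙ²: ωₙ = 10 rad/s and ζ = 5/(2·10) = 0.25.
ζωₙ = 5/2 = 2.5, so ω_d = ωₙ√(1−ζ²) = √(ωₙ² − (ζωₙ)²) = √(100 − 2.5²) = √93.75 ≈ 9.682 rad/s.
t_p = π/ω_d = π/9.682 ≈ 0.3245 s.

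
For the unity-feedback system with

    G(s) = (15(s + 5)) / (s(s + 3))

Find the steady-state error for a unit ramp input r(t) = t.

G(s) has one pole at the origin.
This is a Type 1 system. Kv = lim_{s→0} s·G(s) = 75/3 = 25.
e_ss = 1/Kv = 1/(25) = 1/25 ≈ 0.04000.

e_ss = 0.04000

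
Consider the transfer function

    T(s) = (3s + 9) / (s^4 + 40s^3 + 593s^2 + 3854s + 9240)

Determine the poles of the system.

s = -11, -12, -10, -7

The poles are the roots of the denominator s^4 + 40s^3 + 593s^2 + 3854s + 9240 = 0.
Trying s = -11: the polynomial evaluates to 0, so (s + 11) is a factor.
Dividing out leaves s^3 + 29s^2 + 274s + 840 = 0.
This factors further as (s + 12)(s + 10)(s + 7) = 0.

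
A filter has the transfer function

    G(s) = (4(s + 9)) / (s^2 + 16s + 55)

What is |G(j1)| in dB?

Substitute s = j1: numerator = 36 + j4, denominator = 54 + j16.
|G(j1)| = |36 + j4| / |54 + j16| = 36.222 / 56.321 ≈ 0.6431.
In decibels: 20·log₁₀(0.6431) ≈ -3.83 dB.

|G(j1)|_dB ≈ -3.83 dB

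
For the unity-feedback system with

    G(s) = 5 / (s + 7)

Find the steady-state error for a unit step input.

G(s) has no poles at the origin.
This is a Type 0 system. Kp = lim_{s→0} G(s) = 5/7.
e_ss = 1/(1 + Kp) = 1/(1 + 5/7) = 7/12 ≈ 0.5833.

e_ss = 0.5833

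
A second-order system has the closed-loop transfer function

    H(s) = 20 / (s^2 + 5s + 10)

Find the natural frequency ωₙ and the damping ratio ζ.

Compare the denominator to the standard form s^2 + 2ζωₙs + ωₙ².
ωₙ² = 10, so ωₙ = √10 ≈ 3.162 rad/s.
2ζωₙ = 5, so ζ = 5/(2·√10) ≈ 0.7906.

ωₙ ≈ 3.162 rad/s, ζ ≈ 0.7906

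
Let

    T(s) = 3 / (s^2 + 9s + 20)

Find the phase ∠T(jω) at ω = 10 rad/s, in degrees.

At s = j10: numerator = 3, denominator = -80 + j90.
∠T = ∠num − ∠den = 0° − (131.63°) = -131.6°.

∠T(j10) ≈ -131.6°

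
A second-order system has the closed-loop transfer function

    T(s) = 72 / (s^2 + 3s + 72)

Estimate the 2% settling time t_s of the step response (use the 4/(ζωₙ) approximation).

Comparing s^2 + 3s + 72 to s^2 + 2ζωₙs + ωₙ²: ωₙ = √72 ≈ 8.485 rad/s and ζ = 3/(2·√72) ≈ 0.1768.
ζωₙ = 3/2 = 1.5, so t_s ≈ 4/(ζωₙ) = 4/1.5 ≈ 2.667 s.

t_s ≈ 2.667 s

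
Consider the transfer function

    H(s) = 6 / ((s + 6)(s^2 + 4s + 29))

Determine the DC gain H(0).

H(0) = 1/29 ≈ 0.03448

Set s = 0: H(0) = (6) / (174) = 1/29.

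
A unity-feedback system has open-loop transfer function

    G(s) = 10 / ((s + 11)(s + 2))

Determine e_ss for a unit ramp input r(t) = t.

G(s) has no poles at the origin.
This is a Type 0 system; Kv = lim_{s→0} s·G(s) = 0, so the steady-state error for a ramp input is infinite.

e_ss = ∞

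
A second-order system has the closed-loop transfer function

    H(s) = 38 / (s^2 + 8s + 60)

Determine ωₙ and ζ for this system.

ωₙ ≈ 7.746 rad/s, ζ ≈ 0.5164

Compare the denominator to the standard form s^2 + 2ζωₙs + ωₙ².
ωₙ² = 60, so ωₙ = √60 ≈ 7.746 rad/s.
2ζωₙ = 8, so ζ = 8/(2·√60) ≈ 0.5164.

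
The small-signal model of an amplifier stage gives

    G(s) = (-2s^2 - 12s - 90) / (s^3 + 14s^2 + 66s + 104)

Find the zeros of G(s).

Set the numerator to zero: -2s^2 - 12s - 90 = 0, i.e. -2·(s^2 + 6s + 45) = 0.
Factoring: (s^2 + 6s + 45) = 0.

s = -3 ± 6j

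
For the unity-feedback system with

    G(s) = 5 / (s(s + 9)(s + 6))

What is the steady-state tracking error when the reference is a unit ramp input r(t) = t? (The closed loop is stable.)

G(s) has one pole at the origin.
This is a Type 1 system. Kv = lim_{s→0} s·G(s) = 5/54.
e_ss = 1/Kv = 1/(5/54) = 54/5 ≈ 10.80.

e_ss = 10.80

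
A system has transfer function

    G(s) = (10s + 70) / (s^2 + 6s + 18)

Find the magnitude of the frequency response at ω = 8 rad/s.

|G(j8)| ≈ 1.599

Substitute s = j8: numerator = 70 + j80, denominator = -46 + j48.
|G(j8)| = |70 + j80| / |-46 + j48| = 106.30 / 66.483 ≈ 1.599.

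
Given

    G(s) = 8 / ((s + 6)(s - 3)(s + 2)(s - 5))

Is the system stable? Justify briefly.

The poles can be read from the denominator factors: s = -6, 3, -2, 5.
Since the pole(s) at s = 3, 5 lie in the right half-plane, the system is unstable.

unstable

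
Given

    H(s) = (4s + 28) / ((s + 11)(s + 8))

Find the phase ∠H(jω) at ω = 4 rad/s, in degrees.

∠H(j4) ≈ -16.80°

At s = j4: numerator = 28 + j16, denominator = 72 + j76.
∠H = ∠num − ∠den = 29.745° − (46.548°) = -16.80°.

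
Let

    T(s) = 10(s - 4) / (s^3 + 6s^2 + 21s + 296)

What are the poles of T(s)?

The poles are the roots of the denominator s^3 + 6s^2 + 21s + 296 = 0.
Trying s = -8: the polynomial evaluates to 0, so (s + 8) is a factor.
Dividing out leaves s^2 - 2s + 37 = 0.
The quadratic formula then gives s = 1 ± 6j.

s = -8, 1 ± 6j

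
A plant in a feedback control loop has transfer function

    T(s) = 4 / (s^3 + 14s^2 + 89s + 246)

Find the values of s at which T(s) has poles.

The poles are the roots of the denominator s^3 + 14s^2 + 89s + 246 = 0.
Trying s = -6: the polynomial evaluates to 0, so (s + 6) is a factor.
Dividing out leaves s^2 + 8s + 41 = 0.
The quadratic formula then gives s = -4 ± 5j.

s = -6, -4 ± 5j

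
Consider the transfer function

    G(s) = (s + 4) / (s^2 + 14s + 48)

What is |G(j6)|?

|G(j6)| ≈ 0.08498

Substitute s = j6: numerator = 4 + j6, denominator = 12 + j84.
|G(j6)| = |4 + j6| / |12 + j84| = 7.2111 / 84.853 ≈ 0.08498.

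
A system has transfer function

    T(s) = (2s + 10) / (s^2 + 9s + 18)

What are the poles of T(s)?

s = -3, -6

The poles are the roots of the denominator s^2 + 9s + 18 = 0.
Factoring: (s + 3)(s + 6) = 0, so s = -3 and s = -6.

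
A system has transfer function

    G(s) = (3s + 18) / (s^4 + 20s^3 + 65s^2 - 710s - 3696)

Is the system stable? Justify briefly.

The denominator s^4 + 20s^3 + 65s^2 - 710s - 3696 factors as (s + 7)(s + 8)(s + 11)(s - 6), giving poles at s = -7, -8, -11, 6.
Since the pole(s) at s = 6 lie in the right half-plane, the system is unstable.

unstable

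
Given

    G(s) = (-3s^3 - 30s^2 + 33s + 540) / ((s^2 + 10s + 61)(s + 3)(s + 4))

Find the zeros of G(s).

s = -5, 4, -9

Set the numerator to zero: -3s^3 - 30s^2 + 33s + 540 = 0, i.e. -3·(s^3 + 10s^2 - 11s - 180) = 0.
Factoring: (s + 5)(s - 4)(s + 9) = 0.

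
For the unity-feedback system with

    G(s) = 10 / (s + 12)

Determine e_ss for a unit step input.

e_ss = 0.5455

G(s) has no poles at the origin.
This is a Type 0 system. Kp = lim_{s→0} G(s) = 10/12 = 5/6.
e_ss = 1/(1 + Kp) = 1/(1 + 5/6) = 6/11 ≈ 0.5455.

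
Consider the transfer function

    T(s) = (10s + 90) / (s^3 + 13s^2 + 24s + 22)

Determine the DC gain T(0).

T(0) = 45/11 ≈ 4.091

Set s = 0: T(0) = (90) / (22) = 45/11.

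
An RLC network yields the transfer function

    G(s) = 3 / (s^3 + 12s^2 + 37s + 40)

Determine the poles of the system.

s = -2 ± j, -8

The poles are the roots of the denominator s^3 + 12s^2 + 37s + 40 = 0.
Trying s = -8: the polynomial evaluates to 0, so (s + 8) is a factor.
Dividing out leaves s^2 + 4s + 5 = 0.
The quadratic formula then gives s = -2 ± 1j.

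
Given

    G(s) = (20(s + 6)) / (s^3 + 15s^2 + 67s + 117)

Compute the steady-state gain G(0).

Set s = 0: G(0) = (120) / (117) = 40/39.

G(0) = 40/39 ≈ 1.026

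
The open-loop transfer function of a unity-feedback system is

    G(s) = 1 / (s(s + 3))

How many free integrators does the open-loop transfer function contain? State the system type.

The denominator has 1 factor of s at the origin (free integrator), so this is a Type 1 system.

Type 1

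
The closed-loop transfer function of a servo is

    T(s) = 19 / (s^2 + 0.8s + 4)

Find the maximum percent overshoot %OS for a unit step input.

%OS ≈ 52.7%

Comparing s^2 + 0.8s + 4 to s^2 + 2ζωₙs + ωₙ²: ωₙ = 2 rad/s and ζ = 0.8/(2·2) = 0.2.
%OS = 100·exp(−πζ/√(1−ζ²)) = 100·exp(−π·0.2/√(1−0.2²)) ≈ 52.7%.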